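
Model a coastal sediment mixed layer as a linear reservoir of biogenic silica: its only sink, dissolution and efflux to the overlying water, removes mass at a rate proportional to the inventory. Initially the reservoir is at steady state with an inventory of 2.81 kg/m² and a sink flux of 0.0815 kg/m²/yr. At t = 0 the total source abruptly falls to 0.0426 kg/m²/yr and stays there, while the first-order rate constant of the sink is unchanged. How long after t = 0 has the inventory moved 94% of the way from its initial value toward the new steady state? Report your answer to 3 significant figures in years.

97.0 yr

τ = M₀/F₀ = 2.81/0.0815 = 34.48 yr.
The remaining gap fraction is e^(−t/τ); 94% covered ⇒ e^(−t/τ) = 0.0600.
t = −τ ln(0.0600) = 34.48 × 2.813 = 97.00 yr.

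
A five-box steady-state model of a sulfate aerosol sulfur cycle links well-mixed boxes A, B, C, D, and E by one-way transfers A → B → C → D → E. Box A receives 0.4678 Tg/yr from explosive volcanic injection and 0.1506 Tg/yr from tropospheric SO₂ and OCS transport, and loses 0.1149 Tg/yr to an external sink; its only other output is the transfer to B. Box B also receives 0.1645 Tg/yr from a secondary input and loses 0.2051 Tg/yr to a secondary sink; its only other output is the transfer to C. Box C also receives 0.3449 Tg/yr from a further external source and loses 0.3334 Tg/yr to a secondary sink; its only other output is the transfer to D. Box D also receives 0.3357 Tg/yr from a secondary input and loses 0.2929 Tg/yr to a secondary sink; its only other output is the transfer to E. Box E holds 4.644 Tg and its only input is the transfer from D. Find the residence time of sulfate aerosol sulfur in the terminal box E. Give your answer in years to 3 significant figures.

8.98 yr

Box A: F(A→B) = (0.4678 + 0.1506) − 0.1149 = 0.50350 Tg/yr.
Box B: F(B→C) = (0.50350 + 0.1645) − 0.2051 = 0.46290 Tg/yr.
Box C: F(C→D) = (0.46290 + 0.3449) − 0.3334 = 0.47440 Tg/yr.
Box D: F(D→E) = (0.47440 + 0.3357) − 0.2929 = 0.51720 Tg/yr.
Box E throughput = its input = 0.51720 Tg/yr; τ = 4.644 / 0.51720 = 8.979 yr.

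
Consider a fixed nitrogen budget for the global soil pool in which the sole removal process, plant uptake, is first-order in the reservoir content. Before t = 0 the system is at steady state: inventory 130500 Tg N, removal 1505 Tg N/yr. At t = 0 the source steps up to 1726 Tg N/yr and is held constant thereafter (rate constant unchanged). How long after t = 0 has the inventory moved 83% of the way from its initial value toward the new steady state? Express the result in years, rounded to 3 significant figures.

τ = M₀/F₀ = 130500/1505 = 86.71 yr.
The remaining gap fraction is e^(−t/τ); 83% covered ⇒ e^(−t/τ) = 0.170.
t = −τ ln(0.170) = 86.71 × 1.772 = 153.6 yr.

154 yr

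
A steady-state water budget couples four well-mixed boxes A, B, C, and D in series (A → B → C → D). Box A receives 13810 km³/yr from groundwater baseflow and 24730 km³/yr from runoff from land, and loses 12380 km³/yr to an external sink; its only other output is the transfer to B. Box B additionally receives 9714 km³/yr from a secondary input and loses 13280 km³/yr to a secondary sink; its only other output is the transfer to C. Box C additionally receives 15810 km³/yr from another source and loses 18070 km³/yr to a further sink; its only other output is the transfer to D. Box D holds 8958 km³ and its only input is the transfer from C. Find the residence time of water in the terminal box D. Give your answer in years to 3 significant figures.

Box A: F(A→B) = (13810 + 24730) − 12380 = 26160 km³/yr.
Box B: F(B→C) = (26160 + 9714) − 13280 = 22594 km³/yr.
Box C: F(C→D) = (22594 + 15810) − 18070 = 20334 km³/yr.
Box D throughput = its input = 20334 km³/yr; τ = 8958 / 20334 = 0.4405 yr.

0.441 yr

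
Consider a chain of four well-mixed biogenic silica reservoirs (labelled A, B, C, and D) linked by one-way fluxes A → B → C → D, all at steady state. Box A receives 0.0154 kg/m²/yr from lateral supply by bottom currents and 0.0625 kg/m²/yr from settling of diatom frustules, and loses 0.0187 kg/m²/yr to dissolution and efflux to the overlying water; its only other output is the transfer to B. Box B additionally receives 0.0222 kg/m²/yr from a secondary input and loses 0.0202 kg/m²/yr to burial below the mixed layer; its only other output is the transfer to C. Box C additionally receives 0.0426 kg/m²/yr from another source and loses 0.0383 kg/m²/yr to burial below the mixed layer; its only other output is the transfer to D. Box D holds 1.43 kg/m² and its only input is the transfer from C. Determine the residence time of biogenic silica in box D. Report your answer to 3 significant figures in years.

Box A: F(A→B) = (0.0154 + 0.0625) − 0.0187 = 0.059200 kg/m²/yr.
Box B: F(B→C) = (0.059200 + 0.0222) − 0.0202 = 0.061200 kg/m²/yr.
Box C: F(C→D) = (0.061200 + 0.0426) − 0.0383 = 0.065500 kg/m²/yr.
Box D throughput = its input = 0.065500 kg/m²/yr; τ = 1.43 / 0.065500 = 21.83 yr.

21.8 yr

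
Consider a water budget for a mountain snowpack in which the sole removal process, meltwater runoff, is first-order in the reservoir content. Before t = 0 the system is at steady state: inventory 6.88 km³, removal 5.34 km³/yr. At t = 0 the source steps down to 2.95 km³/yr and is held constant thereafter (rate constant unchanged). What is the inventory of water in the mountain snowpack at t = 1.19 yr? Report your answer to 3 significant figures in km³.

Residence time τ = M₀/F₀ = 1.288 yr. The eventual steady state is M_∞ = M₀·(F₁/F₀) = 6.88 × 2.95/5.34 = 3.8007 km³.
The anomaly ΔM(t) = M(t) − M_∞ decays as ΔM₀·e^(−t/τ) with ΔM₀ = 6.88 − 3.8007 = 3.079 km³.
At t = 1.19 yr, e^(−t/τ) = e^(−0.9236) = 0.3971, so ΔM = 1.223 km³ and M = 3.8007 + 1.223 = 5.0234 km³.

5.02 km³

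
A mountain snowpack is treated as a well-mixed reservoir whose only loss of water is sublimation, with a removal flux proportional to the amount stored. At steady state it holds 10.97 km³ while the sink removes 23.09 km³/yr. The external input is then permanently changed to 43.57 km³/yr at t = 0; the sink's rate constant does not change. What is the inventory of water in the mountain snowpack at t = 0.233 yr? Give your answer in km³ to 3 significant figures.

Residence time τ = M₀/F₀ = 0.4751 yr. The eventual steady state is M_∞ = M₀·(F₁/F₀) = 10.97 × 43.57/23.09 = 20.700 km³.
The anomaly ΔM(t) = M(t) − M_∞ decays as ΔM₀·e^(−t/τ) with ΔM₀ = 10.97 − 20.700 = −9.730 km³.
At t = 0.233 yr, e^(−t/τ) = e^(−0.4904) = 0.6124, so ΔM = −5.958 km³ and M = 20.700 − 5.958 = 14.742 km³.

14.7 km³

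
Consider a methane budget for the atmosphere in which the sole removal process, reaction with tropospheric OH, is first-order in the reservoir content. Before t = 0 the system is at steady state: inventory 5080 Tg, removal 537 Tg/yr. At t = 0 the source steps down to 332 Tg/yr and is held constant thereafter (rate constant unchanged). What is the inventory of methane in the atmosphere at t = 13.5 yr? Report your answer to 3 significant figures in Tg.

τ = M₀/F₀ = 5080/537 = 9.460 yr; rate constant k = 1/τ.
New steady state M_∞ = F₁/k = F₁·τ = 332 × 9.460 = 3140.7 Tg.
M(t) = M_∞ + (M₀ − M_∞)·e^(−t/τ); t/τ = 13.5/9.460 = 1.427, so e^(−t/τ) = 0.2400.
M(t) = 3140.7 + 1939 × 0.2400 = 3606.2 Tg.

3610 Tg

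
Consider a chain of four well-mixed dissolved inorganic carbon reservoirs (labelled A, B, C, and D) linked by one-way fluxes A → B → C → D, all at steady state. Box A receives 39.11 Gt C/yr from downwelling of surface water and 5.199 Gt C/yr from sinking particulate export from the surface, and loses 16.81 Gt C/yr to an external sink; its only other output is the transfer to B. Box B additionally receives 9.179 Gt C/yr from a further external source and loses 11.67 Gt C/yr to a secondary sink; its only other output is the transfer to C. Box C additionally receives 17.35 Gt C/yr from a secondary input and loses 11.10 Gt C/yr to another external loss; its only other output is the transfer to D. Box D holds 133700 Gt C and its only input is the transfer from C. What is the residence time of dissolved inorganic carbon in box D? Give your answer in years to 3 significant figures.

Box A: F(A→B) = (39.11 + 5.199) − 16.81 = 27.499 Gt C/yr.
Box B: F(B→C) = (27.499 + 9.179) − 11.67 = 25.008 Gt C/yr.
Box C: F(C→D) = (25.008 + 17.35) − 11.10 = 31.258 Gt C/yr.
Box D throughput = its input = 31.258 Gt C/yr; τ = 133700 / 31.258 = 4277 yr.

4280 yr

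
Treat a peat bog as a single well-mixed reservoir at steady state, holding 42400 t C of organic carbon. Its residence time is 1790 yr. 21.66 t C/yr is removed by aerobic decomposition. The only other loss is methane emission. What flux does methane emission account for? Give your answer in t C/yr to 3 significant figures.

2.03 t C/yr

Total removal F = M/τ = 42400 / 1790 = 23.69 t C/yr.
Methane emission = F − (21.66) = 23.69 − 21.66 = 2.027 t C/yr.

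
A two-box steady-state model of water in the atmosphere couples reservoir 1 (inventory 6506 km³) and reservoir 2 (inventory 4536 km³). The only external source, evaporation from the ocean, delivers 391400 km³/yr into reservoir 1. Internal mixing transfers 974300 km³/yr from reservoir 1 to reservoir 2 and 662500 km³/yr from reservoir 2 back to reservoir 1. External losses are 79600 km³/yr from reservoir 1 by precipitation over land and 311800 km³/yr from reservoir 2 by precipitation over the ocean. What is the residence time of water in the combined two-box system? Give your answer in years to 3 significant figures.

0.0282 yr

For the system as a whole, the A↔B exchange is internal and contributes nothing to the throughput; only the external sinks remove mass.
M_total = 6506 + 4536 = 11042 km³.
ΣF_external_out = 79600 + 311800 = 391400 km³/yr.
τ = M_total / ΣF_ext = 11042 / 391400 = 0.02821 yr.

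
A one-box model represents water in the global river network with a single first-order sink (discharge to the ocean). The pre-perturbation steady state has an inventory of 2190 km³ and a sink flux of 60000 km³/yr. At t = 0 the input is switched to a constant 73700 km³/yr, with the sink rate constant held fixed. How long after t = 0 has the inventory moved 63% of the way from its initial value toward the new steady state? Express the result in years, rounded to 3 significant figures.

τ = M₀/F₀ = 2190/60000 = 0.03650 yr.
The remaining gap fraction is e^(−t/τ); 63% covered ⇒ e^(−t/τ) = 0.370.
t = −τ ln(0.370) = 0.03650 × 0.9943 = 0.03629 yr.

0.0363 yr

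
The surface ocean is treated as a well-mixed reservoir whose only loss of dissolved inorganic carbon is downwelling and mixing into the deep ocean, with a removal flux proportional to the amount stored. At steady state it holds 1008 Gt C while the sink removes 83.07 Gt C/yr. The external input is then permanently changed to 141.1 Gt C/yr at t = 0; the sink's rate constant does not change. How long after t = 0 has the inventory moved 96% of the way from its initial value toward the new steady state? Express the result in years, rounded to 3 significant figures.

39.1 yr

τ = M₀/F₀ = 1008/83.07 = 12.13 yr.
The remaining gap fraction is e^(−t/τ); 96% covered ⇒ e^(−t/τ) = 0.0400.
t = −τ ln(0.0400) = 12.13 × 3.219 = 39.06 yr.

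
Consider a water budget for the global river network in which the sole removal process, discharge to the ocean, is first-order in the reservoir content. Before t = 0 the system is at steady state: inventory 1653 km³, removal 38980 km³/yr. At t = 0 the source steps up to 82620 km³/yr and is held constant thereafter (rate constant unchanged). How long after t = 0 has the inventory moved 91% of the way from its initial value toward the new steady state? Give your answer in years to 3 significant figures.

0.102 yr

τ = M₀/F₀ = 1653/38980 = 0.04241 yr.
The remaining gap fraction is e^(−t/τ); 91% covered ⇒ e^(−t/τ) = 0.0900.
t = −τ ln(0.0900) = 0.04241 × 2.408 = 0.1021 yr.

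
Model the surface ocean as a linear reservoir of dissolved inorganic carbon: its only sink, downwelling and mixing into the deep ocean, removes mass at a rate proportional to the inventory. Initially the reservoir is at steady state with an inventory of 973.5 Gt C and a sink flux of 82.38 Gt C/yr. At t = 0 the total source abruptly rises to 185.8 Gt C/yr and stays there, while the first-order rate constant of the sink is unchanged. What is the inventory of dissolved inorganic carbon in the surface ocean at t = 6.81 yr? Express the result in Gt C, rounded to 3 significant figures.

The sink rate constant is k = F₀/M₀ = 82.38/973.5 = 0.08462 yr⁻¹.
Solving dM/dt = F₁ − kM with M(0) = M₀ gives M(t) = F₁/k + (M₀ − F₁/k)·e^(−kt).
F₁/k = 185.8/0.08462 = 2195.6 Gt C; kt = 0.08462 × 6.81 = 0.5763, e^(−kt) = 0.5620.
M(6.81) = 2195.6 + (973.5 − 2195.6) × 0.5620 = 2195.6 − 686.8 = 1508.8 Gt C.

1510 Gt C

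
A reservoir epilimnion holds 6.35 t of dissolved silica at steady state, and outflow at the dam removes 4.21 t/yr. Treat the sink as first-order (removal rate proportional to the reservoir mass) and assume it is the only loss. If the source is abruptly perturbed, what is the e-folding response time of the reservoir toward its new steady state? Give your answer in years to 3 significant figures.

1.51 yr

For a linear reservoir the response time equals the residence time τ = M/F.
τ = 6.35 / 4.21 = 1.508 yr.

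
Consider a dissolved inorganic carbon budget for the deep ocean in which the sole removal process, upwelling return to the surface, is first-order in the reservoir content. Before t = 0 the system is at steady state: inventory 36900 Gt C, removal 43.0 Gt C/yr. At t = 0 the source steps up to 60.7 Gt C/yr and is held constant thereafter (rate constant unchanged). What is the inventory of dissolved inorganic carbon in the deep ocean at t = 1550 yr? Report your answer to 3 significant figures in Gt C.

τ = M₀/F₀ = 36900/43.0 = 858.1 yr; rate constant k = 1/τ.
New steady state M_∞ = F₁/k = F₁·τ = 60.7 × 858.1 = 52089 Gt C.
M(t) = M_∞ + (M₀ − M_∞)·e^(−t/τ); t/τ = 1550/858.1 = 1.806, so e^(−t/τ) = 0.1643.
M(t) = 52089 − 15190 × 0.1643 = 49594 Gt C.

49600 Gt C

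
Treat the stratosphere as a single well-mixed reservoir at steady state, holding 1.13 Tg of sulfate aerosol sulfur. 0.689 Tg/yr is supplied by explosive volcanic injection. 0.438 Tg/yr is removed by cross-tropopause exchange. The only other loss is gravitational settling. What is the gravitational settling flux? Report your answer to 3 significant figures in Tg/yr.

At steady state ΣF_in = ΣF_out.
ΣF_in = 0.68900 Tg/yr.
Gravitational settling flux = ΣF_in − (0.438) = 0.68900 − 0.4380 = 0.2510 Tg/yr.

0.251 Tg/yr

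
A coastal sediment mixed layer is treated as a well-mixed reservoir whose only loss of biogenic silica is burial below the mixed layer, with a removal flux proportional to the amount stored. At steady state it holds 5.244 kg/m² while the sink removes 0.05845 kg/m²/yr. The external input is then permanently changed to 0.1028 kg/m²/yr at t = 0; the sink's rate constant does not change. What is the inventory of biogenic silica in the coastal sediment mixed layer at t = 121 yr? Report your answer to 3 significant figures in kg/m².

The sink rate constant is k = F₀/M₀ = 0.05845/5.244 = 0.01115 yr⁻¹.
Solving dM/dt = F₁ − kM with M(0) = M₀ gives M(t) = F₁/k + (M₀ − F₁/k)·e^(−kt).
F₁/k = 0.1028/0.01115 = 9.2230 kg/m²; kt = 0.01115 × 121 = 1.349, e^(−kt) = 0.2596.
M(121) = 9.2230 + (5.244 − 9.2230) × 0.2596 = 9.2230 − 1.033 = 8.1901 kg/m².

8.19 kg/m²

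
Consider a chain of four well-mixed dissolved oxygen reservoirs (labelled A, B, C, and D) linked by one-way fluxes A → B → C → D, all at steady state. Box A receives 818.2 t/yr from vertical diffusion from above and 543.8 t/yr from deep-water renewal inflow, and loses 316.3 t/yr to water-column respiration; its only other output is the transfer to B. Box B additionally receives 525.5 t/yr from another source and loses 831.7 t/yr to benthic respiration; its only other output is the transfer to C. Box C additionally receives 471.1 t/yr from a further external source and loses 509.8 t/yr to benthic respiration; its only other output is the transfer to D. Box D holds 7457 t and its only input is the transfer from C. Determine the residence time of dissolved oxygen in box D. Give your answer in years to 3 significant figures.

Box A: F(A→B) = (818.2 + 543.8) − 316.3 = 1045.7 t/yr.
Box B: F(B→C) = (1045.7 + 525.5) − 831.7 = 739.50 t/yr.
Box C: F(C→D) = (739.50 + 471.1) − 509.8 = 700.80 t/yr.
Box D throughput = its input = 700.80 t/yr; τ = 7457 / 700.80 = 10.64 yr.

10.6 yr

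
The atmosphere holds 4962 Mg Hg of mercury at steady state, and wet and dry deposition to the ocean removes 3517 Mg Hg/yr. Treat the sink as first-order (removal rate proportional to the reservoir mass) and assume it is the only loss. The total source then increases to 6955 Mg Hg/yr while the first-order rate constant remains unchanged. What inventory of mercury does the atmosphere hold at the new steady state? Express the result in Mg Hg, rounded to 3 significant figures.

9810 Mg Hg

Rate constant k = F/M = 3517 / 4962 = 0.7088 yr⁻¹.
At the new steady state, source = k·M_new ⇒ M_new = 6955 / 0.7088 = 9813 Mg Hg.
(Equivalently M_new = M × F_new/F_old = 4962 × 6955/3517.)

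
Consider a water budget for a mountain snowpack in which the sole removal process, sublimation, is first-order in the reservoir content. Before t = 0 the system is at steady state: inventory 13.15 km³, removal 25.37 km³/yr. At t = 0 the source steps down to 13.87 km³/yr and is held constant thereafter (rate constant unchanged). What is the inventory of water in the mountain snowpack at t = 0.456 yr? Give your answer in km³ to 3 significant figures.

Residence time τ = M₀/F₀ = 0.5183 yr. The eventual steady state is M_∞ = M₀·(F₁/F₀) = 13.15 × 13.87/25.37 = 7.1892 km³.
The anomaly ΔM(t) = M(t) − M_∞ decays as ΔM₀·e^(−t/τ) with ΔM₀ = 13.15 − 7.1892 = 5.961 km³.
At t = 0.456 yr, e^(−t/τ) = e^(−0.8798) = 0.4149, so ΔM = 2.473 km³ and M = 7.1892 + 2.473 = 9.6623 km³.

9.66 km³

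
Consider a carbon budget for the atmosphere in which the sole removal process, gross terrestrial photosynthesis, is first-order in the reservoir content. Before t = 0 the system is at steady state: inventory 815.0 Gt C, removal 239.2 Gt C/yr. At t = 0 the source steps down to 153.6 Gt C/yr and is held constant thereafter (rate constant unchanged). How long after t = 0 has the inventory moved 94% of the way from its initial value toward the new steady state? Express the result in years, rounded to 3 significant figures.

9.59 yr

τ = M₀/F₀ = 815.0/239.2 = 3.407 yr.
The remaining gap fraction is e^(−t/τ); 94% covered ⇒ e^(−t/τ) = 0.0600.
t = −τ ln(0.0600) = 3.407 × 2.813 = 9.586 yr.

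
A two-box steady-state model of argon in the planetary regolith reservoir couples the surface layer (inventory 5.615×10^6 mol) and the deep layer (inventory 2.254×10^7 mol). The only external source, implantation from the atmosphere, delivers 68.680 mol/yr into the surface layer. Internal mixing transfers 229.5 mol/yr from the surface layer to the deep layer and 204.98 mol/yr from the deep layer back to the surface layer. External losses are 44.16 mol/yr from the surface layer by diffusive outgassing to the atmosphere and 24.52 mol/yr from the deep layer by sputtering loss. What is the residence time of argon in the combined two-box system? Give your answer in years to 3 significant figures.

410000 yr

Treat the two boxes together as one reservoir: the mixing fluxes between them are internal recycling, so τ = ΣM / Σ(external losses).
M_total = 5.615×10^6 + 2.254×10^7 = 2.8155×10^7 mol.
ΣF_external_out = 44.16 + 24.52 = 68.680 mol/yr.
τ = M_total / ΣF_ext = 2.8155×10^7 / 68.680 = 409900 yr.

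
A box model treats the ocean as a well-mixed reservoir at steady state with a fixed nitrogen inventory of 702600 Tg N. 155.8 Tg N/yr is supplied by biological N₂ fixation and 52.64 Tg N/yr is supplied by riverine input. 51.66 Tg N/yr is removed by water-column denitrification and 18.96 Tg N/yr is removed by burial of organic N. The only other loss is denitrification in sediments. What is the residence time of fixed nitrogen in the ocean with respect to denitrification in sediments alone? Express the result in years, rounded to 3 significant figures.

5100 yr

At steady state ΣF_in = ΣF_out.
ΣF_in = 155.8 + 52.64 = 208.44 Tg N/yr.
Denitrification in sediments flux = ΣF_in − (51.66 + 18.96) = 208.44 − 70.62 = 137.8 Tg N/yr.
τ = M / F = 702600 / 137.8 = 5098 yr.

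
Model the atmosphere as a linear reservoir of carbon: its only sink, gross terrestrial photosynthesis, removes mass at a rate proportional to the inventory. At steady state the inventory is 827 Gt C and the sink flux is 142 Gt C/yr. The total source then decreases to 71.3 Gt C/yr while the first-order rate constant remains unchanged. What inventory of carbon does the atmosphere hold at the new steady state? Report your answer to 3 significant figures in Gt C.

415 Gt C

Rate constant k = F/M = 142 / 827 = 0.1717 yr⁻¹.
At the new steady state, source = k·M_new ⇒ M_new = 71.3 / 0.1717 = 415.2 Gt C.
(Equivalently M_new = M × F_new/F_old = 827 × 71.3/142.)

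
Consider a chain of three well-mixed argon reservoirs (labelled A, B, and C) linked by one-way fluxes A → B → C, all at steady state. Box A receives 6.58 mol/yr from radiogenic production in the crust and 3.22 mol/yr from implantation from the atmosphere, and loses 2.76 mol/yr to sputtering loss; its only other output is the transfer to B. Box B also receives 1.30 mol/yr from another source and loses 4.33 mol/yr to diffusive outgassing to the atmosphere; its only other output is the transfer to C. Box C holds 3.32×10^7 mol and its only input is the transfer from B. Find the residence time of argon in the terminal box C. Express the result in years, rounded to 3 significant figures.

Box A: F(A→B) = (6.58 + 3.22) − 2.76 = 7.0400 mol/yr.
Box B: F(B→C) = (7.0400 + 1.30) − 4.33 = 4.0100 mol/yr.
Box C throughput = its input = 4.0100 mol/yr; τ = 3.32×10^7 / 4.0100 = 8.279×10^6 yr.

8.28×10^6 yr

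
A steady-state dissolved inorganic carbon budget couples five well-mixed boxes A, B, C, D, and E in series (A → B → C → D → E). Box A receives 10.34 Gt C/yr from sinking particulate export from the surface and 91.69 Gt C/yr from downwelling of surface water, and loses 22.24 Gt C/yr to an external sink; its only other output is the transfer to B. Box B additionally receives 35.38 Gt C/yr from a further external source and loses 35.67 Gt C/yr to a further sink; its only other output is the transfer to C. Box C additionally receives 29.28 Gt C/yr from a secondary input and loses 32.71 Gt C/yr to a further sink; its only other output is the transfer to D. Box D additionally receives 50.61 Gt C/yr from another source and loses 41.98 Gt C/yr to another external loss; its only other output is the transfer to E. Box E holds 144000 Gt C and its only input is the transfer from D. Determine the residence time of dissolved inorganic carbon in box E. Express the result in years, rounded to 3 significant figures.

1700 yr

Box A: F(A→B) = (10.34 + 91.69) − 22.24 = 79.790 Gt C/yr.
Box B: F(B→C) = (79.790 + 35.38) − 35.67 = 79.500 Gt C/yr.
Box C: F(C→D) = (79.500 + 29.28) − 32.71 = 76.070 Gt C/yr.
Box D: F(D→E) = (76.070 + 50.61) − 41.98 = 84.700 Gt C/yr.
Box E throughput = its input = 84.700 Gt C/yr; τ = 144000 / 84.700 = 1700 yr.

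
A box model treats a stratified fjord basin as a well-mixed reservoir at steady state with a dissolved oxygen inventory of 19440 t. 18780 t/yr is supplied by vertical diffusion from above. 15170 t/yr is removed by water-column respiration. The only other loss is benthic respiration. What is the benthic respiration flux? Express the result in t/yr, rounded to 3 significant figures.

At steady state ΣF_in = ΣF_out.
ΣF_in = 18780 t/yr.
Benthic respiration flux = ΣF_in − (15170) = 18780 − 15170 = 3610 t/yr.

3610 t/yr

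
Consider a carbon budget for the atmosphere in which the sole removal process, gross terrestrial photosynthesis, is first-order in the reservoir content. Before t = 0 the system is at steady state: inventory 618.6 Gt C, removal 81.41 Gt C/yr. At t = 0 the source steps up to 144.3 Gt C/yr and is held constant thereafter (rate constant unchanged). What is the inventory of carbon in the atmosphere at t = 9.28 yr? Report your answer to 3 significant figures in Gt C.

The sink rate constant is k = F₀/M₀ = 81.41/618.6 = 0.1316 yr⁻¹.
Solving dM/dt = F₁ − kM with M(0) = M₀ gives M(t) = F₁/k + (M₀ − F₁/k)·e^(−kt).
F₁/k = 144.3/0.1316 = 1096.5 Gt C; kt = 0.1316 × 9.28 = 1.221, e^(−kt) = 0.2949.
M(9.28) = 1096.5 + (618.6 − 1096.5) × 0.2949 = 1096.5 − 140.9 = 955.57 Gt C.

956 Gt C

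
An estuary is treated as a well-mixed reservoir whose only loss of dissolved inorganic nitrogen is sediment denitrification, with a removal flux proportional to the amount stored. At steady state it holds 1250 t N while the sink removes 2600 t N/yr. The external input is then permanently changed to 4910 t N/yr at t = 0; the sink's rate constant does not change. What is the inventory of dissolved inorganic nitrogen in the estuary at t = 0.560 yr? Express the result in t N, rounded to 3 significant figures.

Residence time τ = M₀/F₀ = 0.4808 yr. The eventual steady state is M_∞ = M₀·(F₁/F₀) = 1250 × 4910/2600 = 2360.6 t N.
The anomaly ΔM(t) = M(t) − M_∞ decays as ΔM₀·e^(−t/τ) with ΔM₀ = 1250 − 2360.6 = −1111 t N.
At t = 0.560 yr, e^(−t/τ) = e^(−1.165) = 0.3120, so ΔM = −346.5 t N and M = 2360.6 − 346.5 = 2014.1 t N.

2010 t N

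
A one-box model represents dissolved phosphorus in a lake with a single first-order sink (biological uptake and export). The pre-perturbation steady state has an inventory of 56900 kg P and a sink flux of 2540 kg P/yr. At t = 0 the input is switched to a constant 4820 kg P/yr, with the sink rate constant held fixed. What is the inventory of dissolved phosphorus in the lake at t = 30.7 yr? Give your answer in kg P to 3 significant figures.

τ = M₀/F₀ = 56900/2540 = 22.40 yr; rate constant k = 1/τ.
New steady state M_∞ = F₁/k = F₁·τ = 4820 × 22.40 = 107980 kg P.
M(t) = M_∞ + (M₀ − M_∞)·e^(−t/τ); t/τ = 30.7/22.40 = 1.370, so e^(−t/τ) = 0.2540.
M(t) = 107980 − 51080 × 0.2540 = 95003 kg P.

95000 kg P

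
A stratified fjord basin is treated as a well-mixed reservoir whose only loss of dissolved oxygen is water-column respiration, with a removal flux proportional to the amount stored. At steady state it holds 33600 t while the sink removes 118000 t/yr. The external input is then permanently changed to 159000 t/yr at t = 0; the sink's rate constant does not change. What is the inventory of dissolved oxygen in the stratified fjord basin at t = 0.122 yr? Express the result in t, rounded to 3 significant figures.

37700 t

The sink rate constant is k = F₀/M₀ = 118000/33600 = 3.512 yr⁻¹.
Solving dM/dt = F₁ − kM with M(0) = M₀ gives M(t) = F₁/k + (M₀ − F₁/k)·e^(−kt).
F₁/k = 159000/3.512 = 45275 t; kt = 3.512 × 0.122 = 0.4285, e^(−kt) = 0.6515.
M(0.122) = 45275 + (33600 − 45275) × 0.6515 = 45275 − 7606 = 37668 t.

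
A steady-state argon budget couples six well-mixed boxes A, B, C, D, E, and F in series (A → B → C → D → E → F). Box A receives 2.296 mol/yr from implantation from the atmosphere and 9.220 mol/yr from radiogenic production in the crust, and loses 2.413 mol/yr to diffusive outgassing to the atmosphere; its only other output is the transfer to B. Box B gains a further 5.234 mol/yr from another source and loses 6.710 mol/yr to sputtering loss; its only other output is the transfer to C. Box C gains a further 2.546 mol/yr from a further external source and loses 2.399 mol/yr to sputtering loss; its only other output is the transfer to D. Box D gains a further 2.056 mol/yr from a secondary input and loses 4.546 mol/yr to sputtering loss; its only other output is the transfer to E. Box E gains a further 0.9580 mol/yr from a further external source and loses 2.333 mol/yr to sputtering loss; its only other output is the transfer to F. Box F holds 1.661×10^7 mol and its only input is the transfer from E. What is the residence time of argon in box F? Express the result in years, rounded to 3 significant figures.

4.25×10^6 yr

Box A: F(A→B) = (2.296 + 9.220) − 2.413 = 9.1030 mol/yr.
Box B: F(B→C) = (9.1030 + 5.234) − 6.710 = 7.6270 mol/yr.
Box C: F(C→D) = (7.6270 + 2.546) − 2.399 = 7.7740 mol/yr.
Box D: F(D→E) = (7.7740 + 2.056) − 4.546 = 5.2840 mol/yr.
Box E: F(E→F) = (5.2840 + 0.9580) − 2.333 = 3.9090 mol/yr.
Box F throughput = its input = 3.9090 mol/yr; τ = 1.661×10^7 / 3.9090 = 4.249×10^6 yr.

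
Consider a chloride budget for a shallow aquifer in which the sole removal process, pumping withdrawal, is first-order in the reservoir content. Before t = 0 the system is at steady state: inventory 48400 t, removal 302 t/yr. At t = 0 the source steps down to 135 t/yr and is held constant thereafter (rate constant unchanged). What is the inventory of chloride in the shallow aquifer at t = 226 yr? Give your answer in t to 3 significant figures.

The sink rate constant is k = F₀/M₀ = 302/48400 = 0.006240 yr⁻¹.
Solving dM/dt = F₁ − kM with M(0) = M₀ gives M(t) = F₁/k + (M₀ − F₁/k)·e^(−kt).
F₁/k = 135/0.006240 = 21636 t; kt = 0.006240 × 226 = 1.410, e^(−kt) = 0.2441.
M(226) = 21636 + (48400 − 21636) × 0.2441 = 21636 + 6533 = 28169 t.

28200 t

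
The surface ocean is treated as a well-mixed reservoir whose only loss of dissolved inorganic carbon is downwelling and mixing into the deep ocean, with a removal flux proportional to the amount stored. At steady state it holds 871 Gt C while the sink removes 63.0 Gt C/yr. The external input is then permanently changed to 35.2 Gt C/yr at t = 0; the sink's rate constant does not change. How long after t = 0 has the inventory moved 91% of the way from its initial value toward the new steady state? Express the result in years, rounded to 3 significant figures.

τ = M₀/F₀ = 871/63.0 = 13.83 yr.
The remaining gap fraction is e^(−t/τ); 91% covered ⇒ e^(−t/τ) = 0.0900.
t = −τ ln(0.0900) = 13.83 × 2.408 = 33.29 yr.

33.3 yr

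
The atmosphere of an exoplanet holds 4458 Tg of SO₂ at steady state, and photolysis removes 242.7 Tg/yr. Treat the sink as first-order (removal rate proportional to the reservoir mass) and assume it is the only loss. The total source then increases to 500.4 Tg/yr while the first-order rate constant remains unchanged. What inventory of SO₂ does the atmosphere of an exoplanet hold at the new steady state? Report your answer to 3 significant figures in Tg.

Rate constant k = F/M = 242.7 / 4458 = 0.05444 yr⁻¹.
At the new steady state, source = k·M_new ⇒ M_new = 500.4 / 0.05444 = 9192 Tg.
(Equivalently M_new = M × F_new/F_old = 4458 × 500.4/242.7.)

9190 Tg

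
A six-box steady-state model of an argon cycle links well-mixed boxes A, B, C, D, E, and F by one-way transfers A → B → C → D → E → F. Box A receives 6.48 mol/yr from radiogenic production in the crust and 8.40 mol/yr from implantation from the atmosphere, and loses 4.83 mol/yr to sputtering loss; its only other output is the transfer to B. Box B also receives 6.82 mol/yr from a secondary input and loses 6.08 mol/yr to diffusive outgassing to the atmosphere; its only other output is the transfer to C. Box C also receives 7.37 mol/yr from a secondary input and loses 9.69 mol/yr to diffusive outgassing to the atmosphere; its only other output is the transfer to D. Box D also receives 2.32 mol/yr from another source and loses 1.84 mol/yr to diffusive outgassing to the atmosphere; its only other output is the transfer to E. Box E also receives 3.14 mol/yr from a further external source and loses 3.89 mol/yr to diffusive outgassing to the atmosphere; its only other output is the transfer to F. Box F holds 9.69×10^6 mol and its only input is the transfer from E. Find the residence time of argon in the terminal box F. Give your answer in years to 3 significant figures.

Box A: F(A→B) = (6.48 + 8.40) − 4.83 = 10.050 mol/yr.
Box B: F(B→C) = (10.050 + 6.82) − 6.08 = 10.790 mol/yr.
Box C: F(C→D) = (10.790 + 7.37) − 9.69 = 8.4700 mol/yr.
Box D: F(D→E) = (8.4700 + 2.32) − 1.84 = 8.9500 mol/yr.
Box E: F(E→F) = (8.9500 + 3.14) − 3.89 = 8.2000 mol/yr.
Box F throughput = its input = 8.2000 mol/yr; τ = 9.69×10^6 / 8.2000 = 1.182×10^6 yr.

1.18×10^6 yr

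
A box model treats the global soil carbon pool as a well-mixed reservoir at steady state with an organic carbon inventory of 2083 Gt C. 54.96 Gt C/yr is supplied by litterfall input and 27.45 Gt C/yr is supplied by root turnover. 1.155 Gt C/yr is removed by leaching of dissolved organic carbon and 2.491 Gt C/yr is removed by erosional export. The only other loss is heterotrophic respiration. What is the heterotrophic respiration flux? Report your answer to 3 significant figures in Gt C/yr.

78.8 Gt C/yr

At steady state ΣF_in = ΣF_out.
ΣF_in = 54.96 + 27.45 = 82.410 Gt C/yr.
Heterotrophic respiration flux = ΣF_in − (1.155 + 2.491) = 82.410 − 3.646 = 78.76 Gt C/yr.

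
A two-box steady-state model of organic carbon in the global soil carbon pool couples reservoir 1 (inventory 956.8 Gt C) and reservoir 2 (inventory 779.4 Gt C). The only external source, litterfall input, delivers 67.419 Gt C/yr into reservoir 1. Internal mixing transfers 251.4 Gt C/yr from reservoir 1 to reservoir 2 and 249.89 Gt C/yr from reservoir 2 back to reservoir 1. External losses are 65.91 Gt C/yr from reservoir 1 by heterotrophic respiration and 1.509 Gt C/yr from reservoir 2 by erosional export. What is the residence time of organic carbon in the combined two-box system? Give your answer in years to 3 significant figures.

25.8 yr

Treat the two boxes together as one reservoir: the mixing fluxes between them are internal recycling, so τ = ΣM / Σ(external losses).
M_total = 956.8 + 779.4 = 1736.2 Gt C.
ΣF_external_out = 65.91 + 1.509 = 67.419 Gt C/yr.
τ = M_total / ΣF_ext = 1736.2 / 67.419 = 25.75 yr.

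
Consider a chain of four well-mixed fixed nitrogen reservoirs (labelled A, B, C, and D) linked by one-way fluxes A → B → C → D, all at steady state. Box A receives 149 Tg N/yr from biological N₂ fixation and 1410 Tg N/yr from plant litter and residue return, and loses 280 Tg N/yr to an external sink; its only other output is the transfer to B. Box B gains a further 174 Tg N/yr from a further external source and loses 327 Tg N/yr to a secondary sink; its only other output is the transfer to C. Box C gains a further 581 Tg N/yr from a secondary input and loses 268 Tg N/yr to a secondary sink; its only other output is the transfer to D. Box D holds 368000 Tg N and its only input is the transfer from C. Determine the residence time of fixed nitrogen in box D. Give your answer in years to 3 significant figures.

Box A: F(A→B) = (149 + 1410) − 280 = 1279.0 Tg N/yr.
Box B: F(B→C) = (1279.0 + 174) − 327 = 1126.0 Tg N/yr.
Box C: F(C→D) = (1126.0 + 581) − 268 = 1439.0 Tg N/yr.
Box D throughput = its input = 1439.0 Tg N/yr; τ = 368000 / 1439.0 = 255.7 yr.

256 yr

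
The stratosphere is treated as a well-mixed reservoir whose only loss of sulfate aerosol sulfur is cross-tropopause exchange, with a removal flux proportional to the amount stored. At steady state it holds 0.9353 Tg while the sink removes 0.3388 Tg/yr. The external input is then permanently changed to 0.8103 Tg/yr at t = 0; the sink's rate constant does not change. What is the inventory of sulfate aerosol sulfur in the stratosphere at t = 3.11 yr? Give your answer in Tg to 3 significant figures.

1.82 Tg

The sink rate constant is k = F₀/M₀ = 0.3388/0.9353 = 0.3622 yr⁻¹.
Solving dM/dt = F₁ − kM with M(0) = M₀ gives M(t) = F₁/k + (M₀ − F₁/k)·e^(−kt).
F₁/k = 0.8103/0.3622 = 2.2369 Tg; kt = 0.3622 × 3.11 = 1.127, e^(−kt) = 0.3241.
M(3.11) = 2.2369 + (0.9353 − 2.2369) × 0.3241 = 2.2369 − 0.4219 = 1.8150 Tg.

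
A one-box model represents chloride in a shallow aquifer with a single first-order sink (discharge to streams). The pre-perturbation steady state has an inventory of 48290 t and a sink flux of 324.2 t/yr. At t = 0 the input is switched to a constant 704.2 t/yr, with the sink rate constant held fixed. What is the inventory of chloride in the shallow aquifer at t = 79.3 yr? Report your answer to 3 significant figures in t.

71700 t

Residence time τ = M₀/F₀ = 149.0 yr. The eventual steady state is M_∞ = M₀·(F₁/F₀) = 48290 × 704.2/324.2 = 104890 t.
The anomaly ΔM(t) = M(t) − M_∞ decays as ΔM₀·e^(−t/τ) with ΔM₀ = 48290 − 104890 = −56600 t.
At t = 79.3 yr, e^(−t/τ) = e^(−0.5324) = 0.5872, so ΔM = −33240 t and M = 104890 − 33240 = 71655 t.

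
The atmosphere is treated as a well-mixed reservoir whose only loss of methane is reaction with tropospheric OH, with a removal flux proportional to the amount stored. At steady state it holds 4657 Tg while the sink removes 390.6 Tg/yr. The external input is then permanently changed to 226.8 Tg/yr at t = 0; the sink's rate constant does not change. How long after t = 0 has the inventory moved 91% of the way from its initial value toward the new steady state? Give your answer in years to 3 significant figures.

28.7 yr

τ = M₀/F₀ = 4657/390.6 = 11.92 yr.
The remaining gap fraction is e^(−t/τ); 91% covered ⇒ e^(−t/τ) = 0.0900.
t = −τ ln(0.0900) = 11.92 × 2.408 = 28.71 yr.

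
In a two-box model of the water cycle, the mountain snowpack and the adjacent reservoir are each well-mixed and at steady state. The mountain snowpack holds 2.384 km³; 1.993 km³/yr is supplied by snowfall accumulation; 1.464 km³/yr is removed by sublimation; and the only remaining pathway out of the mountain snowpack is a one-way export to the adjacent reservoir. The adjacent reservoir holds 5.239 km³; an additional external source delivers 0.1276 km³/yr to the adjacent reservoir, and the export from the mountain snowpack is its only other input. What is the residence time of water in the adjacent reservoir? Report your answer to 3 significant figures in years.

7.98 yr

Balance the mountain snowpack: ΣF_in = 1.9930 km³/yr.
Export to the adjacent reservoir = ΣF_in − (1.464) = 0.52900 km³/yr.
Total input to the adjacent reservoir = 0.52900 + 0.1276 = 0.65660 km³/yr; at steady state this equals its total output.
τ = M / F = 5.239 / 0.65660 = 7.979 yr.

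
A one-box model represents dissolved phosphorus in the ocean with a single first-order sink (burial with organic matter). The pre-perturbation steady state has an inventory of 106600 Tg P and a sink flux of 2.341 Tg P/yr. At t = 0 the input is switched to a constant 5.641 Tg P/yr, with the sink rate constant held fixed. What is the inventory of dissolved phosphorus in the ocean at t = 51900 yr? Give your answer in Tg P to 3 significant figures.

The sink rate constant is k = F₀/M₀ = 2.341/106600 = 2.196×10^-5 yr⁻¹.
Solving dM/dt = F₁ − kM with M(0) = M₀ gives M(t) = F₁/k + (M₀ − F₁/k)·e^(−kt).
F₁/k = 5.641/2.196×10^-5 = 256870 Tg P; kt = 2.196×10^-5 × 51900 = 1.140, e^(−kt) = 0.3199.
M(51900) = 256870 + (106600 − 256870) × 0.3199 = 256870 − 48070 = 208800 Tg P.

209000 Tg P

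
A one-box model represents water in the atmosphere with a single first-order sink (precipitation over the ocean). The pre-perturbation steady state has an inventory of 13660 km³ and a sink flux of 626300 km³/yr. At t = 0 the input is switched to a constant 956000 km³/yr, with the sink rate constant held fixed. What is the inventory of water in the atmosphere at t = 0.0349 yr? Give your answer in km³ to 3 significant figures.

19400 km³

The sink rate constant is k = F₀/M₀ = 626300/13660 = 45.85 yr⁻¹.
Solving dM/dt = F₁ − kM with M(0) = M₀ gives M(t) = F₁/k + (M₀ − F₁/k)·e^(−kt).
F₁/k = 956000/45.85 = 20851 km³; kt = 45.85 × 0.0349 = 1.600, e^(−kt) = 0.2019.
M(0.0349) = 20851 + (13660 − 20851) × 0.2019 = 20851 − 1452 = 19399 km³.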